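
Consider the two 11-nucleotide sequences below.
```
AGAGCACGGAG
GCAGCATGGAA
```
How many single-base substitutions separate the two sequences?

4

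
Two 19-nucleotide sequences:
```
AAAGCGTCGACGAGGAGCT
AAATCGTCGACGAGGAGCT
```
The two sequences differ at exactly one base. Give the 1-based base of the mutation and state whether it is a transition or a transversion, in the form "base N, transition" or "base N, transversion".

The sequences differ only at base 4: G→T (purine→pyrimidine), a transversion.

base 4, transversion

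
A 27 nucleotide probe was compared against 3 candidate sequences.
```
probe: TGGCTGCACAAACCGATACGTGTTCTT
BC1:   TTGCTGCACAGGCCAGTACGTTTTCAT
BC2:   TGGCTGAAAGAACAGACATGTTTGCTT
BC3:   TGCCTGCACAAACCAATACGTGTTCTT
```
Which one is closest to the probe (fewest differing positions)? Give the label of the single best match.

Hamming distances to probe — BC1: 7; BC2: 8; BC3: 2.
Smallest is BC3 with 2 mismatches.

BC3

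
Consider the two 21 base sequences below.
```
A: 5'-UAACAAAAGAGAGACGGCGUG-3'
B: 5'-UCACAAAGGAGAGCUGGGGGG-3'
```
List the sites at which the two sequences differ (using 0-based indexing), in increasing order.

Scanning 0-based: 1: A/C; 7: A/G; 13: A/C; 14: C/U; 17: C/G; 19: U/G.

1, 7, 13, 14, 17, 19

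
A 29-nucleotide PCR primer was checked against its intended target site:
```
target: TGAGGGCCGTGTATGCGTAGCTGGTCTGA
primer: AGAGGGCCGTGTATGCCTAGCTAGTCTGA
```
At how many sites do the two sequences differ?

Mismatches (1-based): site 1: T→A; site 17: G→C; site 23: G→A.

3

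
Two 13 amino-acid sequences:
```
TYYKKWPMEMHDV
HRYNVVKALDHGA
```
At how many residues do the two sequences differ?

11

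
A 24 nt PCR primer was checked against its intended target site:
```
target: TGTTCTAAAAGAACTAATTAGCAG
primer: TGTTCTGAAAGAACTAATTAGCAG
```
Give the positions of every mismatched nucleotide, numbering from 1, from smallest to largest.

7

Differences at position 7 (A→G).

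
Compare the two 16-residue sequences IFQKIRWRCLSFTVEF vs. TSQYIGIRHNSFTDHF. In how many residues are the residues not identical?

Comparing position by position, 9 residues differ: 1 (I/T), 2 (F/S), 4 (K/Y), 6 (R/G), 7 (W/I), 9 (C/H), 10 (L/N), 14 (V/D), 15 (E/H).

9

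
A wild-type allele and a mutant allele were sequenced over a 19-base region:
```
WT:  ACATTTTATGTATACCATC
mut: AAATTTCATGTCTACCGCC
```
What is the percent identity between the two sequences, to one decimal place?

5 positions differ (2, 7, 12, 17, 18), so 14 of 19 match: 14/19 = 73.68%.

73.7%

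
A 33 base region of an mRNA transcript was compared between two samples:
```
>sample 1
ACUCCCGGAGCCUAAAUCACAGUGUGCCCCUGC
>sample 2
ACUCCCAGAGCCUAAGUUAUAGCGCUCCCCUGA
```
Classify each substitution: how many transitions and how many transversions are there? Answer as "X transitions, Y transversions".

Transitions (purine↔purine or pyrimidine↔pyrimidine): 7 G→A, 16 A→G, 18 C→U, 20 C→U, 23 U→C, 25 U→C.
Transversions (purine↔pyrimidine): 26 G→U, 33 C→A.

6 transitions, 2 transversions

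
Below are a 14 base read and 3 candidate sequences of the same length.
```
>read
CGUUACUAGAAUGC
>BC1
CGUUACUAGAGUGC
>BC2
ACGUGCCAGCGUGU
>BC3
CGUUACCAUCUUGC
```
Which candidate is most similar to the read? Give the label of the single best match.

BC1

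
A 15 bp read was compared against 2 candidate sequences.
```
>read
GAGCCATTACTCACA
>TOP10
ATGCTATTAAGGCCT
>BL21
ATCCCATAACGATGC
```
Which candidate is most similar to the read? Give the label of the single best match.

TOP10

Hamming distances to read — TOP10: 8; BL21: 9.
Smallest is TOP10 with 8 mismatches.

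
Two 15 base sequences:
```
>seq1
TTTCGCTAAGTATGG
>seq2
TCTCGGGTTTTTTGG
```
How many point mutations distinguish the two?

Comparing position by position, 7 sites differ: 2 (T/C), 6 (C/G), 7 (T/G), 8 (A/T), 9 (A/T), 10 (G/T), 12 (A/T).

7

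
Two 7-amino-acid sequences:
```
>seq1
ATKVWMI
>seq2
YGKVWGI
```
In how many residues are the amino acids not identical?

Mismatches (1-based): residue 1: A→Y; residue 2: T→G; residue 6: M→G.

3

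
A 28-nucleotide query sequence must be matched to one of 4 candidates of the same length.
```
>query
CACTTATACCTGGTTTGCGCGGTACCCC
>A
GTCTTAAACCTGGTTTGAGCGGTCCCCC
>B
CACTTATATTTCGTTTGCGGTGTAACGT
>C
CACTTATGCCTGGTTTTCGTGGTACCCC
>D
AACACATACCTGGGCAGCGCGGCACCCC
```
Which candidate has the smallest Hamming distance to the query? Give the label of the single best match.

Hamming distances to query — A: 5; B: 8; C: 3; D: 7.
Smallest is C with 3 mismatches.

C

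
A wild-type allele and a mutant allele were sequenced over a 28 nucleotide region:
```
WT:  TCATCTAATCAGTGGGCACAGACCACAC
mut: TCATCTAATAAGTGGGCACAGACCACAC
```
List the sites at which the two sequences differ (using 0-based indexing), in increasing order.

9

Differences at site 9 (C→A).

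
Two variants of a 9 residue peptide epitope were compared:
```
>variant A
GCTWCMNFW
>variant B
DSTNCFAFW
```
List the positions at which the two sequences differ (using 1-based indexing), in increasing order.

Differences at position 1 (G→D), position 2 (C→S), position 4 (W→N), position 6 (M→F), position 7 (N→A).

1, 2, 4, 6, 7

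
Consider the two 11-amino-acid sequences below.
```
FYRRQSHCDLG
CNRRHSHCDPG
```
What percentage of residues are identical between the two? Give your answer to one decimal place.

Mismatches at positions 1, 2, 5, 10 (1-based): 4 of 11.
Identical positions: 7/11 = 63.64% → 63.6%.

63.6%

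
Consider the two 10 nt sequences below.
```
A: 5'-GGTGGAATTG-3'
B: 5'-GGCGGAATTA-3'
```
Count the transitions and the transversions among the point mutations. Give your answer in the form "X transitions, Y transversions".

Transitions (purine↔purine or pyrimidine↔pyrimidine): 3 T→C, 10 G→A.
Transversions (purine↔pyrimidine): none.

2 transitions, 0 transversions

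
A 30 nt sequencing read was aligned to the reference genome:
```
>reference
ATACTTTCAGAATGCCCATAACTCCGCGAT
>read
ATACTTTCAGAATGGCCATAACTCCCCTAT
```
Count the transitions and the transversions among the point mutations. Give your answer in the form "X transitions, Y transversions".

0 transitions, 3 transversions

Mismatches (1-based):
site 15: C→G (pyrimidine→purine, transversion)
site 26: G→C (purine→pyrimidine, transversion)
site 28: G→T (purine→pyrimidine, transversion)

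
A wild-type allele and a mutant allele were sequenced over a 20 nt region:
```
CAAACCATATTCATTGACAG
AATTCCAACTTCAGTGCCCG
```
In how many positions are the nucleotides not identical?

Comparing position by position, 8 positions differ: 1 (C/A), 3 (A/T), 4 (A/T), 8 (T/A), 9 (A/C), 14 (T/G), 17 (A/C), 19 (A/C).

8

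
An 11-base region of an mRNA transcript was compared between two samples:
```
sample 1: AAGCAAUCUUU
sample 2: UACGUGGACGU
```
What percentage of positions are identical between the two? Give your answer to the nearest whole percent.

9 positions differ (1, 3, 4, 5, 6, 7, 8, 9, 10), so 2 of 11 match: 2/11 = 18.18%.

18%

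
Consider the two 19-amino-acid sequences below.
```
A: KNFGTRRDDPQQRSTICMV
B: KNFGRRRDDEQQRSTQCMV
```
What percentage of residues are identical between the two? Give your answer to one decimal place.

Mismatches at positions 5, 10, 16 (1-based): 3 of 19.
Identical positions: 16/19 = 84.21% → 84.2%.

84.2%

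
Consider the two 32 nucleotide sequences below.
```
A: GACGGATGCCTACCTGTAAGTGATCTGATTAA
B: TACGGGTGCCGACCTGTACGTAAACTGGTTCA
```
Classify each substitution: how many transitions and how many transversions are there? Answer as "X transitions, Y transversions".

Mismatches (1-based):
base 1: G→T (purine→pyrimidine, transversion)
base 6: A→G (purine→purine, transition)
base 11: T→G (pyrimidine→purine, transversion)
base 19: A→C (purine→pyrimidine, transversion)
base 22: G→A (purine→purine, transition)
base 24: T→A (pyrimidine→purine, transversion)
base 28: A→G (purine→purine, transition)
base 31: A→C (purine→pyrimidine, transversion)

3 transitions, 5 transversions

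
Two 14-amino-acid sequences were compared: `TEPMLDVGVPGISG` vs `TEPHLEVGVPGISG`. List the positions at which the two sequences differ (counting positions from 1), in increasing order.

Scanning 1-based: 4: M/H; 6: D/E.

4, 6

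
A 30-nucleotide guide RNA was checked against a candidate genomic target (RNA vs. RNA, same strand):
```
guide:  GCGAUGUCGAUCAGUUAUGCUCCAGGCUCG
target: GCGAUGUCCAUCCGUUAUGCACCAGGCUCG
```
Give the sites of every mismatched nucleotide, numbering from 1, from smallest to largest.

Scanning 1-based: 9: G/C; 13: A/C; 21: U/A.

9, 13, 21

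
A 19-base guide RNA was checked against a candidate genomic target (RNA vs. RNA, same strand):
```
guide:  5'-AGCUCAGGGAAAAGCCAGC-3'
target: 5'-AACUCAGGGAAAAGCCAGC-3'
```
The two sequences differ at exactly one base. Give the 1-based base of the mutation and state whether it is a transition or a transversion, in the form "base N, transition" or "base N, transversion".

The sequences differ only at base 2: G→A (purine→purine), a transition.

base 2, transition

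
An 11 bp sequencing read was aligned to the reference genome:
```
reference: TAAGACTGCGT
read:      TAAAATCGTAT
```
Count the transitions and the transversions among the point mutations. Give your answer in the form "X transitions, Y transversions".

5 transitions, 0 transversions

Mismatches (1-based):
site 4: G→A (purine→purine, transition)
site 6: C→T (pyrimidine→pyrimidine, transition)
site 7: T→C (pyrimidine→pyrimidine, transition)
site 9: C→T (pyrimidine→pyrimidine, transition)
site 10: G→A (purine→purine, transition)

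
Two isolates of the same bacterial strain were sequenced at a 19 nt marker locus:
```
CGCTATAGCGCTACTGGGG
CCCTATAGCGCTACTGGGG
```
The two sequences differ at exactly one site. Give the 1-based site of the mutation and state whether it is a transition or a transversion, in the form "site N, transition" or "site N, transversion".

site 2, transversion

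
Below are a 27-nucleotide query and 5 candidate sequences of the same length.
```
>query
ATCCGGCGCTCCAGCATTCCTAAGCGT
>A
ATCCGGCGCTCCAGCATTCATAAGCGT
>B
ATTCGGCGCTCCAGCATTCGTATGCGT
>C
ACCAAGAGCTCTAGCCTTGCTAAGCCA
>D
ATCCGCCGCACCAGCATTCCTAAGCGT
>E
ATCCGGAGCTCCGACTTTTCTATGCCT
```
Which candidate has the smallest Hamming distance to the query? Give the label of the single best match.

A

Hamming distances to query — A: 1; B: 3; C: 9; D: 2; E: 7.
Smallest is A with 1 mismatch.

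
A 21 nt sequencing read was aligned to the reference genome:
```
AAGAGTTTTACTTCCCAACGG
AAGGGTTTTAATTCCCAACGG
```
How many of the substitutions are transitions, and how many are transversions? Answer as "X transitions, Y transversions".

1 transition, 1 transversion

Mismatches (1-based):
position 4: A→G (purine→purine, transition)
position 11: C→A (pyrimidine→purine, transversion)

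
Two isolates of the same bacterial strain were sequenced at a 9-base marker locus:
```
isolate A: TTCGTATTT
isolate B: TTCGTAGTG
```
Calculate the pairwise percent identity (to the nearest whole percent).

2 positions differ (7, 9), so 7 of 9 match: 7/9 = 77.78%.

78%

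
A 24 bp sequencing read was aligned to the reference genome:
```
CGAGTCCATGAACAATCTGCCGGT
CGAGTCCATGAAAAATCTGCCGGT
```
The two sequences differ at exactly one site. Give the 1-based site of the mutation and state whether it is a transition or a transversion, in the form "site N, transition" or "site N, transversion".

The sequences differ only at site 13: C→A (pyrimidine→purine), a transversion.

site 13, transversion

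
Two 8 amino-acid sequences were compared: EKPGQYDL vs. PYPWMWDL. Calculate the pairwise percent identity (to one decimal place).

5 positions differ (1, 2, 4, 5, 6), so 3 of 8 match: 3/8 = 37.5%.

37.5%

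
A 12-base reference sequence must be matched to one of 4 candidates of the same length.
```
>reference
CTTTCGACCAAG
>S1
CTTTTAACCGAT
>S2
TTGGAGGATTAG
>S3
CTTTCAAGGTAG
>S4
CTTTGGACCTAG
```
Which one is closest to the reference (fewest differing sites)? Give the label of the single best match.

S4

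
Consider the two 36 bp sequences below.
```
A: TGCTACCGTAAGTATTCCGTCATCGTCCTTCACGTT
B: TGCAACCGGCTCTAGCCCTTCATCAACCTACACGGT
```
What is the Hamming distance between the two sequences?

The sequences differ at positions 4, 9, 10, 11, 12, 15, 16, 19, 25, 26, 30, 35 (1-based) — 12 in total.

12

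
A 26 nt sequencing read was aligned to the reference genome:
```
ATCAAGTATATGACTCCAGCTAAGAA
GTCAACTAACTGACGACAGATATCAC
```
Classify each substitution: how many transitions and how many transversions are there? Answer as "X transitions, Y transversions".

1 transition, 9 transversions

Mismatches (1-based):
site 1: A→G (purine→purine, transition)
site 6: G→C (purine→pyrimidine, transversion)
site 9: T→A (pyrimidine→purine, transversion)
site 10: A→C (purine→pyrimidine, transversion)
site 15: T→G (pyrimidine→purine, transversion)
site 16: C→A (pyrimidine→purine, transversion)
site 20: C→A (pyrimidine→purine, transversion)
site 23: A→T (purine→pyrimidine, transversion)
site 24: G→C (purine→pyrimidine, transversion)
site 26: A→C (purine→pyrimidine, transversion)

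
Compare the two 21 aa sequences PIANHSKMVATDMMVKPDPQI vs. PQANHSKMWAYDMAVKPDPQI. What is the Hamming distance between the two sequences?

The sequences differ at residues 2, 9, 11, 14 (1-based) — 4 in total.

4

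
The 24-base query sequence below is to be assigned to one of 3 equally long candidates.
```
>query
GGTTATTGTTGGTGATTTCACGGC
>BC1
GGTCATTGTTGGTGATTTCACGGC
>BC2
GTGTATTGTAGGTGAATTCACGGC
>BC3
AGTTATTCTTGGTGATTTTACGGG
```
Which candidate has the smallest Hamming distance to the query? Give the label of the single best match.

BC1

Hamming distances to query — BC1: 1; BC2: 4; BC3: 4.
Smallest is BC1 with 1 mismatch.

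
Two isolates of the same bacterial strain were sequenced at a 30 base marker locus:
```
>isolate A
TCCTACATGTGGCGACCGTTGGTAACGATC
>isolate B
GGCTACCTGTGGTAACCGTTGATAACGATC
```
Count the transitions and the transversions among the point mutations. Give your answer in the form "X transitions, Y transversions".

Transitions (purine↔purine or pyrimidine↔pyrimidine): 13 C→T, 14 G→A, 22 G→A.
Transversions (purine↔pyrimidine): 1 T→G, 2 C→G, 7 A→C.

3 transitions, 3 transversions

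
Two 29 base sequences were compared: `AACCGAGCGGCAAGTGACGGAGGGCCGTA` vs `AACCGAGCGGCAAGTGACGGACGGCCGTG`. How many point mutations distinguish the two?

2

The sequences differ at sites 22, 29 (1-based) — 2 in total.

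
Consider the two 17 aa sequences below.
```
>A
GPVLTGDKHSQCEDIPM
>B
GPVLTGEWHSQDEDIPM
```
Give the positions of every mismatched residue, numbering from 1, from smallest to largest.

Differences at position 7 (D→E), position 8 (K→W), position 12 (C→D).

7, 8, 12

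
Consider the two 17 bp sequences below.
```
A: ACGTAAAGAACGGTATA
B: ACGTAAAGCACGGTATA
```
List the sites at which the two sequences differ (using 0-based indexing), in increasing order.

Scanning 0-based: 8: A/C.

8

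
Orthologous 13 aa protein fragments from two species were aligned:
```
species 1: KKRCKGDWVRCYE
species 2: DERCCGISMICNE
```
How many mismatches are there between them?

The sequences differ at positions 1, 2, 5, 7, 8, 9, 10, 12 (1-based) — 8 in total.

8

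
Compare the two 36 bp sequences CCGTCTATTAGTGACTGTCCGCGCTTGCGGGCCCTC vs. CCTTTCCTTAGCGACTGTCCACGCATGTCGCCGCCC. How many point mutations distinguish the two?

12

Comparing position by position, 12 positions differ: 3 (G/T), 5 (C/T), 6 (T/C), 7 (A/C), 12 (T/C), 21 (G/A), 25 (T/A), 28 (C/T), 29 (G/C), 31 (G/C), 33 (C/G), 35 (T/C).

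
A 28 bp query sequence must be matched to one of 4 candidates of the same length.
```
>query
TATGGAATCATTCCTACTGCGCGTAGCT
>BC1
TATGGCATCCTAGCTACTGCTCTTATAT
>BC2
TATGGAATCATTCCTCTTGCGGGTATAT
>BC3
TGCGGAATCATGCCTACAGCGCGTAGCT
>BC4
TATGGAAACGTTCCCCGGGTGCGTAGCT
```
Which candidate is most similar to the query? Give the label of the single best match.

Hamming distances to query — BC1: 8; BC2: 5; BC3: 4; BC4: 7.
Smallest is BC3 with 4 mismatches.

BC3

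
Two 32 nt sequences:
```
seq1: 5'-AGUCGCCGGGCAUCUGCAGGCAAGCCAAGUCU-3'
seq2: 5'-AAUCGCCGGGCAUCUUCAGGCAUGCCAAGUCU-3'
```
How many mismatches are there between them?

Mismatches (1-based): base 2: G→A; base 16: G→U; base 23: A→U.

3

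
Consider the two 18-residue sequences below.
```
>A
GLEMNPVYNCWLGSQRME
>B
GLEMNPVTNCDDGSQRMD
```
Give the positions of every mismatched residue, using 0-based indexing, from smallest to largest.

Differences at position 7 (Y→T), position 10 (W→D), position 11 (L→D), position 17 (E→D).

7, 10, 11, 17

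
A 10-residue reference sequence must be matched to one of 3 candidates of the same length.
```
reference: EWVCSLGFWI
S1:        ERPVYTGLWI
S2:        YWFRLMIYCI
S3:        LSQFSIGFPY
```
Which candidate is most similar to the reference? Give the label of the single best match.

S1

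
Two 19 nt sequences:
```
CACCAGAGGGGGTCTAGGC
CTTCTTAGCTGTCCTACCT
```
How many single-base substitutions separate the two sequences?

Comparing position by position, 11 positions differ: 2 (A/T), 3 (C/T), 5 (A/T), 6 (G/T), 9 (G/C), 10 (G/T), 12 (G/T), 13 (T/C), 17 (G/C), 18 (G/C), 19 (C/T).

11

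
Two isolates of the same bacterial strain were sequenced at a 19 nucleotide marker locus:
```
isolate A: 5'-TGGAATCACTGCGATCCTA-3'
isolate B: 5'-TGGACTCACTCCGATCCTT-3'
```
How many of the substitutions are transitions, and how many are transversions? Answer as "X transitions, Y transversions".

0 transitions, 3 transversions

Transitions (purine↔purine or pyrimidine↔pyrimidine): none.
Transversions (purine↔pyrimidine): 5 A→C, 11 G→C, 19 A→T.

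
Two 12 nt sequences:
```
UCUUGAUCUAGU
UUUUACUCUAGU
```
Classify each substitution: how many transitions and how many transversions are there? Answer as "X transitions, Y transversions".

2 transitions, 1 transversion

Transitions (purine↔purine or pyrimidine↔pyrimidine): 2 C→U, 5 G→A.
Transversions (purine↔pyrimidine): 6 A→C.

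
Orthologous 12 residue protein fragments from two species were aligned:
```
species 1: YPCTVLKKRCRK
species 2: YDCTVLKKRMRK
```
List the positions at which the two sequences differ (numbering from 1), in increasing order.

2, 10

Scanning 1-based: 2: P/D; 10: C/M.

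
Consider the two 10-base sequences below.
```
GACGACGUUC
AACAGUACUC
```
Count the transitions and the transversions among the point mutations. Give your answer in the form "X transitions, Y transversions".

Transitions (purine↔purine or pyrimidine↔pyrimidine): 1 G→A, 4 G→A, 5 A→G, 6 C→U, 7 G→A, 8 U→C.
Transversions (purine↔pyrimidine): none.

6 transitions, 0 transversions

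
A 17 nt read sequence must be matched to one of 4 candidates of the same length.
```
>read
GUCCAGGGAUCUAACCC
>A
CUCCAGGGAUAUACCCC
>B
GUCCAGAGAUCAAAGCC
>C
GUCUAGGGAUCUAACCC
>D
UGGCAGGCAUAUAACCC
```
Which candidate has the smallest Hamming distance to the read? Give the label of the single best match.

A differs at 3 bases; B differs at 3 bases; C differs at 1 base; D differs at 5 bases. The closest is C.

C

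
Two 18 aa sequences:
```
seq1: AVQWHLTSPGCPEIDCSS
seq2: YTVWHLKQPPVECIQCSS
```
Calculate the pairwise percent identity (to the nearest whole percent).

10 positions differ (1, 2, 3, 7, 8, 10, 11, 12, 13, 15), so 8 of 18 match: 8/18 = 44.44%.

44%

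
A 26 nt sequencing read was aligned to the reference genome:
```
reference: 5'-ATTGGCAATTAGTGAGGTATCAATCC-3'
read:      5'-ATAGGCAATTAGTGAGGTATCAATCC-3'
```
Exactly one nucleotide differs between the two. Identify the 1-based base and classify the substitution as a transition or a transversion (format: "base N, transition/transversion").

base 3, transversion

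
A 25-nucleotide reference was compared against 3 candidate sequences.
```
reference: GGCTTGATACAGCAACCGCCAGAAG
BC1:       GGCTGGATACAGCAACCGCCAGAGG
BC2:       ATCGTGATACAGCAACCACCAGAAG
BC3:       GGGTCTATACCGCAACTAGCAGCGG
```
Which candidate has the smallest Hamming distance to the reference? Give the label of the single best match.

BC1

Hamming distances to reference — BC1: 2; BC2: 4; BC3: 9.
Smallest is BC1 with 2 mismatches.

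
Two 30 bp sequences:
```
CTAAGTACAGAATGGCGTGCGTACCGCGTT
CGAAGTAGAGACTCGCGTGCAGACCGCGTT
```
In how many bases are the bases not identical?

6

The sequences differ at bases 2, 8, 12, 14, 21, 22 (1-based) — 6 in total.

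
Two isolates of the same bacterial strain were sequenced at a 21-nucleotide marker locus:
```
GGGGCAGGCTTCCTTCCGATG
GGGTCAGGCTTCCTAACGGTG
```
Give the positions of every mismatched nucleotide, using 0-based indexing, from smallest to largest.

3, 14, 15, 18

Differences at position 3 (G→T), position 14 (T→A), position 15 (C→A), position 18 (A→G).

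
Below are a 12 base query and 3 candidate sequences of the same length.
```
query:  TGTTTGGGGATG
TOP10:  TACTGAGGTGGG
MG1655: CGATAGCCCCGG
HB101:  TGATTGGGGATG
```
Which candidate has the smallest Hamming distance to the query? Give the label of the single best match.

HB101

Hamming distances to query — TOP10: 7; MG1655: 8; HB101: 1.
Smallest is HB101 with 1 mismatch.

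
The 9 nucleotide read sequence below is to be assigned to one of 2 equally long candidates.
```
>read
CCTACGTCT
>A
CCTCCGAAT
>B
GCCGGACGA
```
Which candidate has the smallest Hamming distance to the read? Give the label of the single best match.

Hamming distances to read — A: 3; B: 8.
Smallest is A with 3 mismatches.

A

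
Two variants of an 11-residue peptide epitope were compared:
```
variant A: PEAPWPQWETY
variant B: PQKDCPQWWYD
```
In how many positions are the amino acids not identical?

7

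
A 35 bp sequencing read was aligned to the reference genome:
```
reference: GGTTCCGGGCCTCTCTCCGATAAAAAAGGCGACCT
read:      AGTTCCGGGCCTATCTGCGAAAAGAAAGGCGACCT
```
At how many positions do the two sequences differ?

5

The sequences differ at positions 1, 13, 17, 21, 24 (1-based) — 5 in total.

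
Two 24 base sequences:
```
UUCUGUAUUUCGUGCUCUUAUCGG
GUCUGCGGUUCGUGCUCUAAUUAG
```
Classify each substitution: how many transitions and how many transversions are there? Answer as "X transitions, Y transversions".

Transitions (purine↔purine or pyrimidine↔pyrimidine): 6 U→C, 7 A→G, 22 C→U, 23 G→A.
Transversions (purine↔pyrimidine): 1 U→G, 8 U→G, 19 U→A.

4 transitions, 3 transversions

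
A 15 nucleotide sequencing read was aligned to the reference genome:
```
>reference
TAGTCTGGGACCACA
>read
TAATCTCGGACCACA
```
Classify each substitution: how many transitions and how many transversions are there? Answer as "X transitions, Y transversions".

Transitions (purine↔purine or pyrimidine↔pyrimidine): 3 G→A.
Transversions (purine↔pyrimidine): 7 G→C.

1 transition, 1 transversion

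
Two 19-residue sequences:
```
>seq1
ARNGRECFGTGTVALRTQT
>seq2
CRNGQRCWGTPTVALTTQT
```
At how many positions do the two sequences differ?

Mismatches (1-based): position 1: A→C; position 5: R→Q; position 6: E→R; position 8: F→W; position 11: G→P; position 16: R→T.

6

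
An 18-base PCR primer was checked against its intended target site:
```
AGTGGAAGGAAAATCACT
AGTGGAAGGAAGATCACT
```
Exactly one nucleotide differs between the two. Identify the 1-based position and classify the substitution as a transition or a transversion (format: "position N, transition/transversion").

position 12, transition

Position 12 changes A→G. A is a purine and G is a purine, so this is a transition.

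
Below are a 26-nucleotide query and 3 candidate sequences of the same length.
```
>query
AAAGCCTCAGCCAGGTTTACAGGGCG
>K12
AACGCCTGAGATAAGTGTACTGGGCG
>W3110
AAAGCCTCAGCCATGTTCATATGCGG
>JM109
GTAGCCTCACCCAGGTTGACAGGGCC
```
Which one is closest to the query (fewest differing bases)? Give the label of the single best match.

Hamming distances to query — K12: 7; W3110: 6; JM109: 5.
Smallest is JM109 with 5 mismatches.

JM109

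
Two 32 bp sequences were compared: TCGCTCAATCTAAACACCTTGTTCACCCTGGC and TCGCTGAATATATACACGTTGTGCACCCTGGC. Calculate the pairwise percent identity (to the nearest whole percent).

84%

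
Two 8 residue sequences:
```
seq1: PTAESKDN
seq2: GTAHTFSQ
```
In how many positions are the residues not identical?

Comparing position by position, 6 positions differ: 1 (P/G), 4 (E/H), 5 (S/T), 6 (K/F), 7 (D/S), 8 (N/Q).

6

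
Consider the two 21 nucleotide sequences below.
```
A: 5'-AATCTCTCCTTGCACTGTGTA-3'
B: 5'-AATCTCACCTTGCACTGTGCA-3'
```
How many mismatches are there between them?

Mismatches (1-based): position 7: T→A; position 20: T→C.

2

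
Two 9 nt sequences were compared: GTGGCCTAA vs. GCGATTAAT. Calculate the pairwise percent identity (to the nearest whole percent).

33%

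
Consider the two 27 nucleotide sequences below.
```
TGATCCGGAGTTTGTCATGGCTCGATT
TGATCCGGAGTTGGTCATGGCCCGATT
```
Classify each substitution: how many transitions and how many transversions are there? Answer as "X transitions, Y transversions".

Mismatches (1-based):
base 13: T→G (pyrimidine→purine, transversion)
base 22: T→C (pyrimidine→pyrimidine, transition)

1 transition, 1 transversion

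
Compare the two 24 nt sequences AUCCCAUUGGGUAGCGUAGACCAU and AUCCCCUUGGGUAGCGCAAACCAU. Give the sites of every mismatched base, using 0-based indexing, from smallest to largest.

5, 16, 18

Scanning 0-based: 5: A/C; 16: U/C; 18: G/A.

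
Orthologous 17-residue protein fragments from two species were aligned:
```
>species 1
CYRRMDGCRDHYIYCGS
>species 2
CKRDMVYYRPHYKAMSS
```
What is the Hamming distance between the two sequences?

The sequences differ at positions 2, 4, 6, 7, 8, 10, 13, 14, 15, 16 (1-based) — 10 in total.

10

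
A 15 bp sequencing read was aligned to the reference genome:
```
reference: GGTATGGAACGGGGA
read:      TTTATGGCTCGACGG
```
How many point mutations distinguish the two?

The sequences differ at bases 1, 2, 8, 9, 12, 13, 15 (1-based) — 7 in total.

7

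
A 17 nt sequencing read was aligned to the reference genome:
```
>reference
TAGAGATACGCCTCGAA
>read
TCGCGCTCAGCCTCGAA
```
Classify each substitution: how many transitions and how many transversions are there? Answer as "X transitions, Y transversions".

0 transitions, 5 transversions

Mismatches (1-based):
site 2: A→C (purine→pyrimidine, transversion)
site 4: A→C (purine→pyrimidine, transversion)
site 6: A→C (purine→pyrimidine, transversion)
site 8: A→C (purine→pyrimidine, transversion)
site 9: C→A (pyrimidine→purine, transversion)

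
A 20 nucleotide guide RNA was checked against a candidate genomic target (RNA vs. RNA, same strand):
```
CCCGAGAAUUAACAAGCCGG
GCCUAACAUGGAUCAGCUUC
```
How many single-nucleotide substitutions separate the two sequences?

Comparing position by position, 11 positions differ: 1 (C/G), 4 (G/U), 6 (G/A), 7 (A/C), 10 (U/G), 11 (A/G), 13 (C/U), 14 (A/C), 18 (C/U), 19 (G/U), 20 (G/C).

11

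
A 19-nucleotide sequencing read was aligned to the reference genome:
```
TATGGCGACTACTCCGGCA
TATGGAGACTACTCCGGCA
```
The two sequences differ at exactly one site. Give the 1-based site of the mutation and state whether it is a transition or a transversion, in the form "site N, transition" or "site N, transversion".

site 6, transversion

The sequences differ only at site 6: C→A (pyrimidine→purine), a transversion.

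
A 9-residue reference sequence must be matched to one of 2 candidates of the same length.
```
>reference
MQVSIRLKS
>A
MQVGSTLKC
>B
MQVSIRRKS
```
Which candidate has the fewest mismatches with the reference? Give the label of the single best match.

B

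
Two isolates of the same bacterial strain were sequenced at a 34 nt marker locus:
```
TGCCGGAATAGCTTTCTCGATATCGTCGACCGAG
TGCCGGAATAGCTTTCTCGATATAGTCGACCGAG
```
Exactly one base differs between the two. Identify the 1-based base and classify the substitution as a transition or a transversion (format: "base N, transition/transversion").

base 24, transversion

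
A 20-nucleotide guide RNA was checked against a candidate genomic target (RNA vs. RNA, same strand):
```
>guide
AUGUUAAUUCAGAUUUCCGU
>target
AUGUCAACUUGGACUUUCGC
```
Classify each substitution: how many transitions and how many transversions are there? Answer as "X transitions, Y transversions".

Mismatches (1-based):
base 5: U→C (pyrimidine→pyrimidine, transition)
base 8: U→C (pyrimidine→pyrimidine, transition)
base 10: C→U (pyrimidine→pyrimidine, transition)
base 11: A→G (purine→purine, transition)
base 14: U→C (pyrimidine→pyrimidine, transition)
base 17: C→U (pyrimidine→pyrimidine, transition)
base 20: U→C (pyrimidine→pyrimidine, transition)

7 transitions, 0 transversions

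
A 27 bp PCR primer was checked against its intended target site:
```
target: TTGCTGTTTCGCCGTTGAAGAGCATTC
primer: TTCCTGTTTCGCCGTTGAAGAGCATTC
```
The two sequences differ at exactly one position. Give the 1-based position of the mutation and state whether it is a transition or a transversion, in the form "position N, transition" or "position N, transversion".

Position 3 changes G→C. G is a purine and C is a pyrimidine, so this is a transversion.

position 3, transversion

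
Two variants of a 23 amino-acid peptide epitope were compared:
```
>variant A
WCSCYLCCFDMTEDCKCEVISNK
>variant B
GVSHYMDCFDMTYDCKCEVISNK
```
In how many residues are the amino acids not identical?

6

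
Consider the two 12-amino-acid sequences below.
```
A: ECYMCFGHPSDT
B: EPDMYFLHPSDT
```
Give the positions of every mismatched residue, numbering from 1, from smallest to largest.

Differences at position 2 (C→P), position 3 (Y→D), position 5 (C→Y), position 7 (G→L).

2, 3, 5, 7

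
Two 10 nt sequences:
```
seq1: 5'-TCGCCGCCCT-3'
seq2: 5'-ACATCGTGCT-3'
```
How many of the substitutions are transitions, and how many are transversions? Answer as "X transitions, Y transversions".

Mismatches (1-based):
position 1: T→A (pyrimidine→purine, transversion)
position 3: G→A (purine→purine, transition)
position 4: C→T (pyrimidine→pyrimidine, transition)
position 7: C→T (pyrimidine→pyrimidine, transition)
position 8: C→G (pyrimidine→purine, transversion)

3 transitions, 2 transversions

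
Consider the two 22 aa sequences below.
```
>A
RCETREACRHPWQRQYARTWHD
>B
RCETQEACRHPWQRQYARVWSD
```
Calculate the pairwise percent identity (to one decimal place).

3 positions differ (5, 19, 21), so 19 of 22 match: 19/22 = 86.36%.

86.4%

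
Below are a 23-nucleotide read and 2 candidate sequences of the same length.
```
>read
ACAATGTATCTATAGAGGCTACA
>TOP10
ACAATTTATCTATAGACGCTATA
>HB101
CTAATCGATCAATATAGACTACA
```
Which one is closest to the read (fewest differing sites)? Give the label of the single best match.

TOP10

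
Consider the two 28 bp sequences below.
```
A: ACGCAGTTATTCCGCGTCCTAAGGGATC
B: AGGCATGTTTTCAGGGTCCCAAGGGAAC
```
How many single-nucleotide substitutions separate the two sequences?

8

The sequences differ at positions 2, 6, 7, 9, 13, 15, 20, 27 (1-based) — 8 in total.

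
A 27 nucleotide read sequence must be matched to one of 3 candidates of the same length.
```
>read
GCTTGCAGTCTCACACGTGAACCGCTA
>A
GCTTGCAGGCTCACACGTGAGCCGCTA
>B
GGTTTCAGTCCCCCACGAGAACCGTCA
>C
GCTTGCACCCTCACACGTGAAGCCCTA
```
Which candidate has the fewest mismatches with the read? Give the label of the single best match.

A

A differs at 2 positions; B differs at 7 positions; C differs at 4 positions. The closest is A.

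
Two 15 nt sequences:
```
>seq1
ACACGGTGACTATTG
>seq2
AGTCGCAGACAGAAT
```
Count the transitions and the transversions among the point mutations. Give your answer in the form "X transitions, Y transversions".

1 transition, 8 transversions

Transitions (purine↔purine or pyrimidine↔pyrimidine): 12 A→G.
Transversions (purine↔pyrimidine): 2 C→G, 3 A→T, 6 G→C, 7 T→A, 11 T→A, 13 T→A, 14 T→A, 15 G→T.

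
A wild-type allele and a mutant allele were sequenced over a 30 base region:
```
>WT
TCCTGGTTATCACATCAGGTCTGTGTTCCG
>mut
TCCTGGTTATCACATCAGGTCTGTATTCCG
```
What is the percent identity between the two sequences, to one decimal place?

1 position differs (25), so 29 of 30 match: 29/30 = 96.67%.

96.7%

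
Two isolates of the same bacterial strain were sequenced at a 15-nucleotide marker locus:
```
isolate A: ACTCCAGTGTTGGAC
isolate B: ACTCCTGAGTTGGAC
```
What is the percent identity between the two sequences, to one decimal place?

86.7%

2 positions differ (6, 8), so 13 of 15 match: 13/15 = 86.67%.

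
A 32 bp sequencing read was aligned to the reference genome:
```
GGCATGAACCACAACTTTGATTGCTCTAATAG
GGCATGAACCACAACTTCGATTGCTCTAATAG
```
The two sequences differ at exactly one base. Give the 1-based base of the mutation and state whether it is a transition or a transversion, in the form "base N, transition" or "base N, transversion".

base 18, transition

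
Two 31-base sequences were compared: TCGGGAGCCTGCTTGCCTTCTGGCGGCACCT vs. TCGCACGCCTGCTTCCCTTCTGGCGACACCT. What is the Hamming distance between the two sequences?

The sequences differ at sites 4, 5, 6, 15, 26 (1-based) — 5 in total.

5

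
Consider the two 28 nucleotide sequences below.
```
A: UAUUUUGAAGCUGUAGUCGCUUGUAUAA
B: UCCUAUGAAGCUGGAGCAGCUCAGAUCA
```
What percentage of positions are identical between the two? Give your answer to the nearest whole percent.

64%

10 positions differ (2, 3, 5, 14, 17, 18, 22, 23, 24, 27), so 18 of 28 match: 18/28 = 64.29%.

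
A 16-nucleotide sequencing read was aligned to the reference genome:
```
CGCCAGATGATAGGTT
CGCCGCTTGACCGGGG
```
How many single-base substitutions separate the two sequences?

7

Comparing position by position, 7 bases differ: 5 (A/G), 6 (G/C), 7 (A/T), 11 (T/C), 12 (A/C), 15 (T/G), 16 (T/G).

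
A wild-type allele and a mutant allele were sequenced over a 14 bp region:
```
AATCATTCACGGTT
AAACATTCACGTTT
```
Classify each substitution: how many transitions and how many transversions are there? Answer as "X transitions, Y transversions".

Mismatches (1-based):
base 3: T→A (pyrimidine→purine, transversion)
base 12: G→T (purine→pyrimidine, transversion)

0 transitions, 2 transversions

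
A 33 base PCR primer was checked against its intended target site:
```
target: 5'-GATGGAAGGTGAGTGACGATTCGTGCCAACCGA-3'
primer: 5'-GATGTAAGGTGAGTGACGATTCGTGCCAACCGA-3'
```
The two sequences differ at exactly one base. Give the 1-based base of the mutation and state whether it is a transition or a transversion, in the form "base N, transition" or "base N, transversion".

base 5, transversion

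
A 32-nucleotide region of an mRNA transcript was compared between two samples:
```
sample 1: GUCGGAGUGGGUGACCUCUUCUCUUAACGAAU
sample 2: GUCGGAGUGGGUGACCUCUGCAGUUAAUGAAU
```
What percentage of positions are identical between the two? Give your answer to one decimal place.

87.5%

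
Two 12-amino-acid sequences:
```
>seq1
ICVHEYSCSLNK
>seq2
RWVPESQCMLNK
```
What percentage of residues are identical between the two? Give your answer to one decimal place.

Mismatches at positions 1, 2, 4, 6, 7, 9 (1-based): 6 of 12.
Identical positions: 6/12 = 50% → 50.0%.

50.0%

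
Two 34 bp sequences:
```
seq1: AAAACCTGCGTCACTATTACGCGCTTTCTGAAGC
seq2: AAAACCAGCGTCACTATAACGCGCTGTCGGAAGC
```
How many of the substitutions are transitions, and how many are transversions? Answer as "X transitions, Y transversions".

Transitions (purine↔purine or pyrimidine↔pyrimidine): none.
Transversions (purine↔pyrimidine): 7 T→A, 18 T→A, 26 T→G, 29 T→G.

0 transitions, 4 transversions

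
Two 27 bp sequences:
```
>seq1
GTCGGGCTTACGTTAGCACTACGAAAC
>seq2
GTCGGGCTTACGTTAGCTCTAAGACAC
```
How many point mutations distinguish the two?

The sequences differ at positions 18, 22, 25 (1-based) — 3 in total.

3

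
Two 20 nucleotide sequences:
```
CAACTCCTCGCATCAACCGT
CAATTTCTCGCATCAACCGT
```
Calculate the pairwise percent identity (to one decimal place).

2 positions differ (4, 6), so 18 of 20 match: 18/20 = 90%.

90.0%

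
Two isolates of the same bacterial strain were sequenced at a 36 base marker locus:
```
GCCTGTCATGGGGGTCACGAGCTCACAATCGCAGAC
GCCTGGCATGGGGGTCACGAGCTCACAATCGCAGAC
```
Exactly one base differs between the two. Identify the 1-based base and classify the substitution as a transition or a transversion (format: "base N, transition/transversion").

base 6, transversion

The sequences differ only at base 6: T→G (pyrimidine→purine), a transversion.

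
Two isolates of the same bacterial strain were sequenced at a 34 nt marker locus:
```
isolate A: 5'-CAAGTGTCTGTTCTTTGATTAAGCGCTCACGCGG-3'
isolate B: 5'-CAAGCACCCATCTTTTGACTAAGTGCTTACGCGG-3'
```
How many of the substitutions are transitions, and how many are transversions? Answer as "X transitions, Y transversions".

Transitions (purine↔purine or pyrimidine↔pyrimidine): 5 T→C, 6 G→A, 7 T→C, 9 T→C, 10 G→A, 12 T→C, 13 C→T, 19 T→C, 24 C→T, 28 C→T.
Transversions (purine↔pyrimidine): none.

10 transitions, 0 transversions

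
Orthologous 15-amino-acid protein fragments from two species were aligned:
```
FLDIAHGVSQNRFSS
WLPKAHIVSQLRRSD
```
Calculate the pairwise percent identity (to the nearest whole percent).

53%

Mismatches at positions 1, 3, 4, 7, 11, 13, 15 (1-based): 7 of 15.
Identical positions: 8/15 = 53.33% → 53%.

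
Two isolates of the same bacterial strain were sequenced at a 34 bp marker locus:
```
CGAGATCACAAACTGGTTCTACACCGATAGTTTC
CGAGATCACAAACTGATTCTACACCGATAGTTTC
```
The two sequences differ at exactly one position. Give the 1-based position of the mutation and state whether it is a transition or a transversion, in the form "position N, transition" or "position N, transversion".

position 16, transition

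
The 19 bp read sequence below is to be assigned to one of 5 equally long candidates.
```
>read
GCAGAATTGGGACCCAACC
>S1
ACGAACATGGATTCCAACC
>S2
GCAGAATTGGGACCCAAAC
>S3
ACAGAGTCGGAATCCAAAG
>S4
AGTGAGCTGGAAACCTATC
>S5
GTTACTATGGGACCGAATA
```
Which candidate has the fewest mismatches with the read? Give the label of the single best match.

Hamming distances to read — S1: 8; S2: 1; S3: 7; S4: 9; S5: 9.
Smallest is S2 with 1 mismatch.

S2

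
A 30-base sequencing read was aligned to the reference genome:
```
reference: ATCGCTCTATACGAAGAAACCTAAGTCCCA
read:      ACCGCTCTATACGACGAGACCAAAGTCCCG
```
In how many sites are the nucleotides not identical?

The sequences differ at sites 2, 15, 18, 22, 30 (1-based) — 5 in total.

5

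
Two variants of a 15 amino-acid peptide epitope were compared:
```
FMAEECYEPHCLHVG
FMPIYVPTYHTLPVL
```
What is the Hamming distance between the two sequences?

Comparing position by position, 10 positions differ: 3 (A/P), 4 (E/I), 5 (E/Y), 6 (C/V), 7 (Y/P), 8 (E/T), 9 (P/Y), 11 (C/T), 13 (H/P), 15 (G/L).

10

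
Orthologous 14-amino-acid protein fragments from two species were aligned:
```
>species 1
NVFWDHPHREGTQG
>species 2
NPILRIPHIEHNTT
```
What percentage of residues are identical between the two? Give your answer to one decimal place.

28.6%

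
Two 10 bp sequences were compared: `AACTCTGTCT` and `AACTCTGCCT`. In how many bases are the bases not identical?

1

Mismatches (1-based): base 8: T→C.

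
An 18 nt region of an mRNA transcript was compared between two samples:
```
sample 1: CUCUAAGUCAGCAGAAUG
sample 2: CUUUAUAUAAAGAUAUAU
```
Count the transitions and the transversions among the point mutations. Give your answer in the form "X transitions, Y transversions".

3 transitions, 7 transversions

Mismatches (1-based):
position 3: C→U (pyrimidine→pyrimidine, transition)
position 6: A→U (purine→pyrimidine, transversion)
position 7: G→A (purine→purine, transition)
position 9: C→A (pyrimidine→purine, transversion)
position 11: G→A (purine→purine, transition)
position 12: C→G (pyrimidine→purine, transversion)
position 14: G→U (purine→pyrimidine, transversion)
position 16: A→U (purine→pyrimidine, transversion)
position 17: U→A (pyrimidine→purine, transversion)
position 18: G→U (purine→pyrimidine, transversion)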